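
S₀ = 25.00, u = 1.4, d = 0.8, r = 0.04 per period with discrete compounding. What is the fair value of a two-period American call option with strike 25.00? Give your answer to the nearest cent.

Risk-neutral probability p = (1 + 0.04 − 0.8)/(1.4 − 0.8) = 0.2400/0.6000 = 0.4000
Terminal stock prices: S_uu = 49, S_ud = 28, S_dd = 16
Terminal payoffs (S − K): max(24, 0) = 24, max(3, 0) = 3, max(-9, 0) = 0
Node u (S = 35): continuation = 1/1.04·[0.4000·24.0000 + 0.6000·3.0000] = 10.9615; exercise value = 10.0000 ≤ continuation, so V_u = 10.9615
Node d (S = 20): continuation = 1/1.04·[0.4000·3.0000 + 0.6000·0.0000] = 1.1538; exercise value = 0.0000 ≤ continuation, so V_d = 1.1538
Node 0 (S = 25): continuation = 1/1.04·[0.4000·10.9615 + 0.6000·1.1538] = 4.8817; exercise value = 0.0000 ≤ continuation, so V_0 = 4.8817

4.88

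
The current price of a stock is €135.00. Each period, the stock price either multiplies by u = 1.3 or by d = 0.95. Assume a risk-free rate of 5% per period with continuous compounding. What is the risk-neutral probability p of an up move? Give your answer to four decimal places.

p = 0.2893

Risk-neutral probability p = (e^0.05 − 0.95)/(1.3 − 0.95) = 0.1013/0.3500 = 0.2893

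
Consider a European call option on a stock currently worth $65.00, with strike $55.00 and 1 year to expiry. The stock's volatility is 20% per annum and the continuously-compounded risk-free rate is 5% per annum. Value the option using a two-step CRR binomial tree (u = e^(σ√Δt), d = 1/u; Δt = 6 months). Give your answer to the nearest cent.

$13.82

CRR parameters: u = e^(σ√Δt) = e^(0.2·√0.5) = 1.1519, d = 1/u = 0.8681
Per-period rate: rΔt = 0.05·0.5 = 0.025, so R = e^0.025 = 1.0253
Risk-neutral probability p = (e^0.025 − 0.8681)/(1.1519 − 0.8681) = 0.1572/0.2838 = 0.5539
Terminal stock prices: S_uu = 86.25, S_ud = 65, S_dd = 48.99
Terminal payoffs (S − K): max(31.25, 0) = 31.25, max(10, 0) = 10, max(-6.014, 0) = 0
Node u (S = 74.87): V_u = e^(−0.025)·[0.5539·31.2483 + 0.4461·10.0000] = 21.2321
Node d (S = 56.43): V_d = e^(−0.025)·[0.5539·10.0000 + 0.4461·0.0000] = 5.4023
Node 0 (S = 65): V_0 = e^(−0.025)·[0.5539·21.2321 + 0.4461·5.4023] = 13.8207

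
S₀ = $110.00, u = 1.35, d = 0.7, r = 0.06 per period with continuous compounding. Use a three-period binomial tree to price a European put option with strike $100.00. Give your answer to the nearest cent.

$12.00

Risk-neutral probability p = (e^0.06 − 0.7)/(1.35 − 0.7) = 0.3618/0.6500 = 0.5567
Terminal stock prices: S_uuu = 270.6, S_uud = 140.3, S_udd = 72.76, S_ddd = 37.73
Terminal payoffs (K − S): max(-170.6, 0) = 0, max(-40.33, 0) = 0, max(27.24, 0) = 27.24, max(62.27, 0) = 62.27
Node uu (S = 200.5): V_uu = e^(−0.06)·[0.5567·0.0000 + 0.4433·0.0000] = 0.0000
Node ud (S = 103.9): V_ud = e^(−0.06)·[0.5567·0.0000 + 0.4433·27.2350] = 11.3709
Node dd (S = 53.9): V_dd = e^(−0.06)·[0.5567·27.2350 + 0.4433·62.2700] = 40.2765
Node u (S = 148.5): V_u = e^(−0.06)·[0.5567·0.0000 + 0.4433·11.3709] = 4.7475
Node d (S = 77): V_d = e^(−0.06)·[0.5567·11.3709 + 0.4433·40.2765] = 22.7771
Node 0 (S = 110): V_0 = e^(−0.06)·[0.5567·4.7475 + 0.4433·22.7771] = 11.9986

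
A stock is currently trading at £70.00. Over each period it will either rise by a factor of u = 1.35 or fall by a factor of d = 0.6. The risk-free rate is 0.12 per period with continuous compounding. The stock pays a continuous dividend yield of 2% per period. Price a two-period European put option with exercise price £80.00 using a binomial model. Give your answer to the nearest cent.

£12.65

Per-period risk-free factor R = e^0.12 = 1.1275; dividend-adjusted growth = e^(0.12−0.02) = 1.1052.
Risk-neutral probability p = (1.1052 − 0.6)/(1.35 − 0.6) = 0.5052/0.7500 = 0.6736
Terminal stock prices: S_uu = 127.6, S_ud = 56.7, S_dd = 25.2
Terminal payoffs (K − S): max(-47.58, 0) = 0, max(23.3, 0) = 23.3, max(54.8, 0) = 54.8
Node u (S = 94.5): V_u = e^(−0.12)·[0.6736·0.0000 + 0.3264·23.3000] = 6.7459
Node d (S = 42): V_d = e^(−0.12)·[0.6736·23.3000 + 0.3264·54.8000] = 29.7853
Node 0 (S = 70): V_0 = e^(−0.12)·[0.6736·6.7459 + 0.3264·29.7853] = 12.6536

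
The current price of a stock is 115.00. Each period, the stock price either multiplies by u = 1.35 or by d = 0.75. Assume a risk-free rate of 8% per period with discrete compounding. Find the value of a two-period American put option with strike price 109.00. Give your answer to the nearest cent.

9.48

Risk-neutral probability p = (1 + 0.08 − 0.75)/(1.35 − 0.75) = 0.3300/0.6000 = 0.5500
Terminal stock prices: S_uu = 209.6, S_ud = 116.4, S_dd = 64.69
Terminal payoffs (K − S): max(-100.6, 0) = 0, max(-7.438, 0) = 0, max(44.31, 0) = 44.31
Node u (S = 155.2): continuation = 1/1.08·[0.5500·0.0000 + 0.4500·0.0000] = 0.0000; exercise value = 0.0000 ≤ continuation, so V_u = 0.0000
Node d (S = 86.25): continuation = 1/1.08·[0.5500·0.0000 + 0.4500·44.3125] = 18.4635; exercise value = 22.7500 > continuation, so V_d = 22.7500 (exercise)
Node 0 (S = 115): continuation = 1/1.08·[0.5500·0.0000 + 0.4500·22.7500] = 9.4792; exercise value = 0.0000 ≤ continuation, so V_0 = 9.4792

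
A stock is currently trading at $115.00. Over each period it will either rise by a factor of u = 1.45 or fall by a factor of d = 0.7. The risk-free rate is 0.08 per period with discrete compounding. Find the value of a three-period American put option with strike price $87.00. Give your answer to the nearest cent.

Risk-neutral probability p = (1 + 0.08 − 0.7)/(1.45 − 0.7) = 0.3800/0.7500 = 0.5067
Terminal stock prices: S_uuu = 350.6, S_uud = 169.3, S_udd = 81.71, S_ddd = 39.44
Terminal payoffs (K − S): max(-263.6, 0) = 0, max(-82.25, 0) = 0, max(5.293, 0) = 5.293, max(47.56, 0) = 47.56
Node uu (S = 241.8): continuation = 1/1.08·[0.5067·0.0000 + 0.4933·0.0000] = 0.0000; exercise value = 0.0000 ≤ continuation, so V_uu = 0.0000
Node ud (S = 116.7): continuation = 1/1.08·[0.5067·0.0000 + 0.4933·5.2925] = 2.4176; exercise value = 0.0000 ≤ continuation, so V_ud = 2.4176
Node dd (S = 56.35): continuation = 1/1.08·[0.5067·5.2925 + 0.4933·47.5550] = 24.2056; exercise value = 30.6500 > continuation, so V_dd = 30.6500 (exercise)
Node u (S = 166.8): continuation = 1/1.08·[0.5067·0.0000 + 0.4933·2.4176] = 1.1043; exercise value = 0.0000 ≤ continuation, so V_u = 1.1043
Node d (S = 80.5): continuation = 1/1.08·[0.5067·2.4176 + 0.4933·30.6500] = 15.1348; exercise value = 6.5000 ≤ continuation, so V_d = 15.1348
Node 0 (S = 115): continuation = 1/1.08·[0.5067·1.1043 + 0.4933·15.1348] = 7.4315; exercise value = 0.0000 ≤ continuation, so V_0 = 7.4315

$7.43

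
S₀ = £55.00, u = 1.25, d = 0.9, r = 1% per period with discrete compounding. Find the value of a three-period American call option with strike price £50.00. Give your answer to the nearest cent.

Risk-neutral probability p = (1 + 0.01 − 0.9)/(1.25 − 0.9) = 0.1100/0.3500 = 0.3143
Terminal stock prices: S_uuu = 107.4, S_uud = 77.34, S_udd = 55.69, S_ddd = 40.1
Terminal payoffs (S − K): max(57.42, 0) = 57.42, max(27.34, 0) = 27.34, max(5.688, 0) = 5.688, max(-9.905, 0) = 0
Node uu (S = 85.94): continuation = 1/1.01·[0.3143·57.4219 + 0.6857·27.3438] = 36.4325; exercise value = 35.9375 ≤ continuation, so V_uu = 36.4325
Node ud (S = 61.88): continuation = 1/1.01·[0.3143·27.3438 + 0.6857·5.6875] = 12.3700; exercise value = 11.8750 ≤ continuation, so V_ud = 12.3700
Node dd (S = 44.55): continuation = 1/1.01·[0.3143·5.6875 + 0.6857·0.0000] = 1.7698; exercise value = 0.0000 ≤ continuation, so V_dd = 1.7698
Node u (S = 68.75): continuation = 1/1.01·[0.3143·36.4325 + 0.6857·12.3700] = 19.7352; exercise value = 18.7500 ≤ continuation, so V_u = 19.7352
Node d (S = 49.5): continuation = 1/1.01·[0.3143·12.3700 + 0.6857·1.7698] = 5.0508; exercise value = 0.0000 ≤ continuation, so V_d = 5.0508
Node 0 (S = 55): continuation = 1/1.01·[0.3143·19.7352 + 0.6857·5.0508] = 9.5702; exercise value = 5.0000 ≤ continuation, so V_0 = 9.5702

£9.57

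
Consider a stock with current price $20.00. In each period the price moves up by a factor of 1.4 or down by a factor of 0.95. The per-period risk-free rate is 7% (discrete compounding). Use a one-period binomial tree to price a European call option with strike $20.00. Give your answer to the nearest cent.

Risk-neutral probability p = (1 + 0.07 − 0.95)/(1.4 − 0.95) = 0.1200/0.4500 = 0.2667
Terminal stock prices: S_u = 28, S_d = 19
Terminal payoffs (S − K): max(8, 0) = 8, max(-1, 0) = 0
Node 0 (S = 20): V_0 = 1/1.07·[0.2667·8.0000 + 0.7333·0.0000] = 1.9938

$1.99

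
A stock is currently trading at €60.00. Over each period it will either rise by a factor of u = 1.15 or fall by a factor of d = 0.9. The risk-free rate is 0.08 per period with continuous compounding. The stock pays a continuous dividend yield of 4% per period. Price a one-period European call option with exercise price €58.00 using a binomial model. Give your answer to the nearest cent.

€5.72

Per-period risk-free factor R = e^0.08 = 1.0833; dividend-adjusted growth = e^(0.08−0.04) = 1.0408.
Risk-neutral probability p = (1.0408 − 0.9)/(1.15 − 0.9) = 0.1408/0.2500 = 0.5632
Terminal stock prices: S_u = 69, S_d = 54
Terminal payoffs (S − K): max(11, 0) = 11, max(-4, 0) = 0
Node 0 (S = 60): V_0 = e^(−0.08)·[0.5632·11.0000 + 0.4368·0.0000] = 5.7193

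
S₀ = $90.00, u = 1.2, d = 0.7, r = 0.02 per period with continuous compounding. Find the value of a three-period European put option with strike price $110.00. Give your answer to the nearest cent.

Risk-neutral probability p = (e^0.02 − 0.7)/(1.2 − 0.7) = 0.3202/0.5000 = 0.6404
Terminal stock prices: S_uuu = 155.5, S_uud = 90.72, S_udd = 52.92, S_ddd = 30.87
Terminal payoffs (K − S): max(-45.52, 0) = 0, max(19.28, 0) = 19.28, max(57.08, 0) = 57.08, max(79.13, 0) = 79.13
Node uu (S = 129.6): V_uu = e^(−0.02)·[0.6404·0.0000 + 0.3596·19.2800] = 6.7958
Node ud (S = 75.6): V_ud = e^(−0.02)·[0.6404·19.2800 + 0.3596·57.0800] = 32.2219
Node dd (S = 44.1): V_dd = e^(−0.02)·[0.6404·57.0800 + 0.3596·79.1300] = 63.7219
Node u (S = 108): V_u = e^(−0.02)·[0.6404·6.7958 + 0.3596·32.2219] = 15.6233
Node d (S = 63): V_d = e^(−0.02)·[0.6404·32.2219 + 0.3596·63.7219] = 42.6868
Node 0 (S = 90): V_0 = e^(−0.02)·[0.6404·15.6233 + 0.3596·42.6868] = 24.8532

$24.85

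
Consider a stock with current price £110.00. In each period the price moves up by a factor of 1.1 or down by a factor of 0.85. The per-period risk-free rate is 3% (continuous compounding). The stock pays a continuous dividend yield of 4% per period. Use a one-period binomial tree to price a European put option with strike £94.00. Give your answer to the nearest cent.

Per-period risk-free factor R = e^0.03 = 1.0305; dividend-adjusted growth = e^(0.03−0.04) = 0.9900.
Risk-neutral probability p = (0.9900 − 0.85)/(1.1 − 0.85) = 0.1400/0.2500 = 0.5602
Terminal stock prices: S_u = 121, S_d = 93.5
Terminal payoffs (K − S): max(-27, 0) = 0, max(0.5, 0) = 0.5
Node 0 (S = 110): V_0 = e^(−0.03)·[0.5602·0.0000 + 0.4398·0.5000] = 0.2134

£0.21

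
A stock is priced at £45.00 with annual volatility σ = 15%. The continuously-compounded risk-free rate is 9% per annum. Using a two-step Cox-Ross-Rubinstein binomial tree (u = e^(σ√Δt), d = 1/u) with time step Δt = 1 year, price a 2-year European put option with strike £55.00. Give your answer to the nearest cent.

CRR parameters: u = e^(σ√Δt) = e^(0.15·√1) = 1.1618, d = 1/u = 0.8607
Per-period rate: rΔt = 0.09·1 = 0.09, so R = e^0.09 = 1.0942
Risk-neutral probability p = (e^0.09 − 0.8607)/(1.1618 − 0.8607) = 0.2335/0.3011 = 0.7753
Terminal stock prices: S_uu = 60.74, S_ud = 45, S_dd = 33.34
Terminal payoffs (K − S): max(-5.744, 0) = 0, max(10, 0) = 10, max(21.66, 0) = 21.66
Node u (S = 52.28): V_u = e^(−0.09)·[0.7753·0.0000 + 0.2247·10.0000] = 2.0535
Node d (S = 38.73): V_d = e^(−0.09)·[0.7753·10.0000 + 0.2247·21.6632] = 11.5344
Node 0 (S = 45): V_0 = e^(−0.09)·[0.7753·2.0535 + 0.2247·11.5344] = 3.8237

£3.82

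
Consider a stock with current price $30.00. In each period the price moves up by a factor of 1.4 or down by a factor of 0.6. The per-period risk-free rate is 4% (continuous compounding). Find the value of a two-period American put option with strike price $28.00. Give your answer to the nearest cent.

$4.95

Risk-neutral probability p = (e^0.04 − 0.6)/(1.4 − 0.6) = 0.4408/0.8000 = 0.5510
Terminal stock prices: S_uu = 58.8, S_ud = 25.2, S_dd = 10.8
Terminal payoffs (K − S): max(-30.8, 0) = 0, max(2.8, 0) = 2.8, max(17.2, 0) = 17.2
Node u (S = 42): continuation = e^(−0.04)·[0.5510·0.0000 + 0.4490·2.8000] = 1.2079; exercise value = 0.0000 ≤ continuation, so V_u = 1.2079
Node d (S = 18): continuation = e^(−0.04)·[0.5510·2.8000 + 0.4490·17.2000] = 8.9021; exercise value = 10.0000 > continuation, so V_d = 10.0000 (exercise)
Node 0 (S = 30): continuation = e^(−0.04)·[0.5510·1.2079 + 0.4490·10.0000] = 4.9533; exercise value = 0.0000 ≤ continuation, so V_0 = 4.9533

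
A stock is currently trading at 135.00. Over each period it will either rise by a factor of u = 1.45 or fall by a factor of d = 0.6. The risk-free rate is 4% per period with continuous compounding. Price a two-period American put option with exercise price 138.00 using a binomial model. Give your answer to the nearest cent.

Risk-neutral probability p = (e^0.04 − 0.6)/(1.45 − 0.6) = 0.4408/0.8500 = 0.5186
Terminal stock prices: S_uu = 283.8, S_ud = 117.4, S_dd = 48.6
Terminal payoffs (K − S): max(-145.8, 0) = 0, max(20.55, 0) = 20.55, max(89.4, 0) = 89.4
Node u (S = 195.8): continuation = e^(−0.04)·[0.5186·0.0000 + 0.4814·20.5500] = 9.5049; exercise value = 0.0000 ≤ continuation, so V_u = 9.5049
Node d (S = 81): continuation = e^(−0.04)·[0.5186·20.5500 + 0.4814·89.4000] = 51.5889; exercise value = 57.0000 > continuation, so V_d = 57.0000 (exercise)
Node 0 (S = 135): continuation = e^(−0.04)·[0.5186·9.5049 + 0.4814·57.0000] = 31.0998; exercise value = 3.0000 ≤ continuation, so V_0 = 31.0998

31.10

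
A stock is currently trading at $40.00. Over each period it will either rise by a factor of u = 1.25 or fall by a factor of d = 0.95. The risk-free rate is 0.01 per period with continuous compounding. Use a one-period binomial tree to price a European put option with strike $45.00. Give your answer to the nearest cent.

$5.54

Risk-neutral probability p = (e^0.01 − 0.95)/(1.25 − 0.95) = 0.0601/0.3000 = 0.2002
Terminal stock prices: S_u = 50, S_d = 38
Terminal payoffs (K − S): max(-5, 0) = 0, max(7, 0) = 7
Node 0 (S = 40): V_0 = e^(−0.01)·[0.2002·0.0000 + 0.7998·7.0000] = 5.5431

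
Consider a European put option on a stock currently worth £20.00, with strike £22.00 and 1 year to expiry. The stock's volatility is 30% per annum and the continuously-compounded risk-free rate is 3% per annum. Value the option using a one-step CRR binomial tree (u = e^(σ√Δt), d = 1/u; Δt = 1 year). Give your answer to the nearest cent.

CRR parameters: u = e^(σ√Δt) = e^(0.3·√1) = 1.3499, d = 1/u = 0.7408
Per-period rate: rΔt = 0.03·1 = 0.03, so R = e^0.03 = 1.0305
Risk-neutral probability p = (e^0.03 − 0.7408)/(1.3499 − 0.7408) = 0.2896/0.6090 = 0.4756
Terminal stock prices: S_u = 27, S_d = 14.82
Terminal payoffs (K − S): max(-4.997, 0) = 0, max(7.184, 0) = 7.184
Node 0 (S = 20): V_0 = e^(−0.03)·[0.4756·0.0000 + 0.5244·7.1836] = 3.6560

£3.66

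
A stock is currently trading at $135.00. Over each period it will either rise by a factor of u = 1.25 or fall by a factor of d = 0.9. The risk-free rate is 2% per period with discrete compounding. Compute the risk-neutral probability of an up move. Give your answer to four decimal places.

Risk-neutral probability p = (1 + 0.02 − 0.9)/(1.25 − 0.9) = 0.1200/0.3500 = 0.3429

p = 0.3429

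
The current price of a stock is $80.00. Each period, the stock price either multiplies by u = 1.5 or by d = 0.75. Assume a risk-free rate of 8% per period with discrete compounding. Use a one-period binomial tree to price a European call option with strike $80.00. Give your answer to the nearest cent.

Risk-neutral probability p = (1 + 0.08 − 0.75)/(1.5 − 0.75) = 0.3300/0.7500 = 0.4400
Terminal stock prices: S_u = 120, S_d = 60
Terminal payoffs (S − K): max(40, 0) = 40, max(-20, 0) = 0
Node 0 (S = 80): V_0 = 1/1.08·[0.4400·40.0000 + 0.5600·0.0000] = 16.2963

$16.30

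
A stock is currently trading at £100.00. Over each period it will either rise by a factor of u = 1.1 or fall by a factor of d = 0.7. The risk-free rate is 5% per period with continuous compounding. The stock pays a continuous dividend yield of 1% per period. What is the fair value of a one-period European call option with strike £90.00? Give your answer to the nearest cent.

Per-period risk-free factor R = e^0.05 = 1.0513; dividend-adjusted growth = e^(0.05−0.01) = 1.0408.
Risk-neutral probability p = (1.0408 − 0.7)/(1.1 − 0.7) = 0.3408/0.4000 = 0.8520
Terminal stock prices: S_u = 110, S_d = 70
Terminal payoffs (S − K): max(20, 0) = 20, max(-20, 0) = 0
Node 0 (S = 100): V_0 = e^(−0.05)·[0.8520·20.0000 + 0.1480·0.0000] = 16.2095

£16.21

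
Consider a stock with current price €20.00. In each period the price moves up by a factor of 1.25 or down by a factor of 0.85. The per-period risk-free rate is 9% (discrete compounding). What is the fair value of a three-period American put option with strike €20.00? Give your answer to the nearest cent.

Risk-neutral probability p = (1 + 0.09 − 0.85)/(1.25 − 0.85) = 0.2400/0.4000 = 0.6000
Terminal stock prices: S_uuu = 39.06, S_uud = 26.56, S_udd = 18.06, S_ddd = 12.28
Terminal payoffs (K − S): max(-19.06, 0) = 0, max(-6.562, 0) = 0, max(1.938, 0) = 1.938, max(7.718, 0) = 7.718
Node uu (S = 31.25): continuation = 1/1.09·[0.6000·0.0000 + 0.4000·0.0000] = 0.0000; exercise value = 0.0000 ≤ continuation, so V_uu = 0.0000
Node ud (S = 21.25): continuation = 1/1.09·[0.6000·0.0000 + 0.4000·1.9375] = 0.7110; exercise value = 0.0000 ≤ continuation, so V_ud = 0.7110
Node dd (S = 14.45): continuation = 1/1.09·[0.6000·1.9375 + 0.4000·7.7175] = 3.8986; exercise value = 5.5500 > continuation, so V_dd = 5.5500 (exercise)
Node u (S = 25): continuation = 1/1.09·[0.6000·0.0000 + 0.4000·0.7110] = 0.2609; exercise value = 0.0000 ≤ continuation, so V_u = 0.2609
Node d (S = 17): continuation = 1/1.09·[0.6000·0.7110 + 0.4000·5.5500] = 2.4281; exercise value = 3.0000 > continuation, so V_d = 3.0000 (exercise)
Node 0 (S = 20): continuation = 1/1.09·[0.6000·0.2609 + 0.4000·3.0000] = 1.2445; exercise value = 0.0000 ≤ continuation, so V_0 = 1.2445

€1.24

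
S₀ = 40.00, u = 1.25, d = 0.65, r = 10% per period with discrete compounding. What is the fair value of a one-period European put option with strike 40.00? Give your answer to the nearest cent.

Risk-neutral probability p = (1 + 0.1 − 0.65)/(1.25 − 0.65) = 0.4500/0.6000 = 0.7500
Terminal stock prices: S_u = 50, S_d = 26
Terminal payoffs (K − S): max(-10, 0) = 0, max(14, 0) = 14
Node 0 (S = 40): V_0 = 1/1.1·[0.7500·0.0000 + 0.2500·14.0000] = 3.1818

3.18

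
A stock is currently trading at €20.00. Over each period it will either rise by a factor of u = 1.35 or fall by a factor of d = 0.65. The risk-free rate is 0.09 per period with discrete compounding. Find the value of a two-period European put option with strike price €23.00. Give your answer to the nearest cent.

€3.83

Risk-neutral probability p = (1 + 0.09 − 0.65)/(1.35 − 0.65) = 0.4400/0.7000 = 0.6286
Terminal stock prices: S_uu = 36.45, S_ud = 17.55, S_dd = 8.45
Terminal payoffs (K − S): max(-13.45, 0) = 0, max(5.45, 0) = 5.45, max(14.55, 0) = 14.55
Node u (S = 27): V_u = 1/1.09·[0.6286·0.0000 + 0.3714·5.4500] = 1.8571
Node d (S = 13): V_d = 1/1.09·[0.6286·5.4500 + 0.3714·14.5500] = 8.1009
Node 0 (S = 20): V_0 = 1/1.09·[0.6286·1.8571 + 0.3714·8.1009] = 3.8314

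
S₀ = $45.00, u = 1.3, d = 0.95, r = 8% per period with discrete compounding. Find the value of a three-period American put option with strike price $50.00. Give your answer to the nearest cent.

Risk-neutral probability p = (1 + 0.08 − 0.95)/(1.3 − 0.95) = 0.1300/0.3500 = 0.3714
Terminal stock prices: S_uuu = 98.87, S_uud = 72.25, S_udd = 52.8, S_ddd = 38.58
Terminal payoffs (K − S): max(-48.87, 0) = 0, max(-22.25, 0) = 0, max(-2.796, 0) = 0, max(11.42, 0) = 11.42
Node uu (S = 76.05): continuation = 1/1.08·[0.3714·0.0000 + 0.6286·0.0000] = 0.0000; exercise value = 0.0000 ≤ continuation, so V_uu = 0.0000
Node ud (S = 55.57): continuation = 1/1.08·[0.3714·0.0000 + 0.6286·0.0000] = 0.0000; exercise value = 0.0000 ≤ continuation, so V_ud = 0.0000
Node dd (S = 40.61): continuation = 1/1.08·[0.3714·0.0000 + 0.6286·11.4181] = 6.6455; exercise value = 9.3875 > continuation, so V_dd = 9.3875 (exercise)
Node u (S = 58.5): continuation = 1/1.08·[0.3714·0.0000 + 0.6286·0.0000] = 0.0000; exercise value = 0.0000 ≤ continuation, so V_u = 0.0000
Node d (S = 42.75): continuation = 1/1.08·[0.3714·0.0000 + 0.6286·9.3875] = 5.4636; exercise value = 7.2500 > continuation, so V_d = 7.2500 (exercise)
Node 0 (S = 45): continuation = 1/1.08·[0.3714·0.0000 + 0.6286·7.2500] = 4.2196; exercise value = 5.0000 > continuation, so V_0 = 5.0000 (exercise)

$5.00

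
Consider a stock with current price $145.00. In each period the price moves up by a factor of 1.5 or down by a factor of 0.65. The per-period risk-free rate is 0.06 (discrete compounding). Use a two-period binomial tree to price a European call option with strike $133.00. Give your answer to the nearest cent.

Risk-neutral probability p = (1 + 0.06 − 0.65)/(1.5 − 0.65) = 0.4100/0.8500 = 0.4824
Terminal stock prices: S_uu = 326.2, S_ud = 141.4, S_dd = 61.26
Terminal payoffs (S − K): max(193.2, 0) = 193.2, max(8.375, 0) = 8.375, max(-71.74, 0) = 0
Node u (S = 217.5): V_u = 1/1.06·[0.4824·193.2500 + 0.5176·8.3750] = 92.0283
Node d (S = 94.25): V_d = 1/1.06·[0.4824·8.3750 + 0.5176·0.0000] = 3.8110
Node 0 (S = 145): V_0 = 1/1.06·[0.4824·92.0283 + 0.5176·3.8110] = 43.7386

$43.74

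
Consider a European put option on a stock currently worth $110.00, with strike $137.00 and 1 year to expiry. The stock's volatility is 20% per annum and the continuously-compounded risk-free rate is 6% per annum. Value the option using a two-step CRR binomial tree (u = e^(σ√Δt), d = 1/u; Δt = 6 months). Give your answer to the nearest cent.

$21.78

CRR parameters: u = e^(σ√Δt) = e^(0.2·√0.5) = 1.1519, d = 1/u = 0.8681
Per-period rate: rΔt = 0.06·0.5 = 0.03, so R = e^0.03 = 1.0305
Risk-neutral probability p = (e^0.03 − 0.8681)/(1.1519 − 0.8681) = 0.1623/0.2838 = 0.5720
Terminal stock prices: S_uu = 146, S_ud = 110, S_dd = 82.9
Terminal payoffs (K − S): max(-8.959, 0) = 0, max(27, 0) = 27, max(54.1, 0) = 54.1
Node u (S = 126.7): V_u = e^(−0.03)·[0.5720·0.0000 + 0.4280·27.0000] = 11.2140
Node d (S = 95.49): V_d = e^(−0.03)·[0.5720·27.0000 + 0.4280·54.0998] = 37.4575
Node 0 (S = 110): V_0 = e^(−0.03)·[0.5720·11.2140 + 0.4280·37.4575] = 21.7823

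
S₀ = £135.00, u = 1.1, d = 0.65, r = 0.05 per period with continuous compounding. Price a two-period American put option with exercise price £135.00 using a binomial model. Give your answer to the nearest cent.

£8.23

Risk-neutral probability p = (e^0.05 − 0.65)/(1.1 − 0.65) = 0.4013/0.4500 = 0.8917
Terminal stock prices: S_uu = 163.4, S_ud = 96.53, S_dd = 57.04
Terminal payoffs (K − S): max(-28.35, 0) = 0, max(38.47, 0) = 38.47, max(77.96, 0) = 77.96
Node u (S = 148.5): continuation = e^(−0.05)·[0.8917·0.0000 + 0.1083·38.4750] = 3.9631; exercise value = 0.0000 ≤ continuation, so V_u = 3.9631
Node d (S = 87.75): continuation = e^(−0.05)·[0.8917·38.4750 + 0.1083·77.9625] = 40.6660; exercise value = 47.2500 > continuation, so V_d = 47.2500 (exercise)
Node 0 (S = 135): continuation = e^(−0.05)·[0.8917·3.9631 + 0.1083·47.2500] = 8.2286; exercise value = 0.0000 ≤ continuation, so V_0 = 8.2286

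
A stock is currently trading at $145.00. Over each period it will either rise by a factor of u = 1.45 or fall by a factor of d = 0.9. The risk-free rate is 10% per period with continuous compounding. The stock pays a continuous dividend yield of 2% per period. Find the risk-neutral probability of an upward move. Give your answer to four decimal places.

Per-period risk-free factor R = e^0.1 = 1.1052; dividend-adjusted growth = e^(0.1−0.02) = 1.0833.
Risk-neutral probability p = (1.0833 − 0.9)/(1.45 − 0.9) = 0.1833/0.5500 = 0.3332

p = 0.3332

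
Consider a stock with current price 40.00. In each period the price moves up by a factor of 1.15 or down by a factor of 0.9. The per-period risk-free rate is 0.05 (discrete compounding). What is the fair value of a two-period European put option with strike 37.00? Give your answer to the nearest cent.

Risk-neutral probability p = (1 + 0.05 − 0.9)/(1.15 − 0.9) = 0.1500/0.2500 = 0.6000
Terminal stock prices: S_uu = 52.9, S_ud = 41.4, S_dd = 32.4
Terminal payoffs (K − S): max(-15.9, 0) = 0, max(-4.4, 0) = 0, max(4.6, 0) = 4.6
Node u (S = 46): V_u = 1/1.05·[0.6000·0.0000 + 0.4000·0.0000] = 0.0000
Node d (S = 36): V_d = 1/1.05·[0.6000·0.0000 + 0.4000·4.6000] = 1.7524
Node 0 (S = 40): V_0 = 1/1.05·[0.6000·0.0000 + 0.4000·1.7524] = 0.6676

0.67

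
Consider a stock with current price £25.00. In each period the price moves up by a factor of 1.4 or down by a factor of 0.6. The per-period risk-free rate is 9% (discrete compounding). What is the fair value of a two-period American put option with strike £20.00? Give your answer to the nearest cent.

£1.78

Risk-neutral probability p = (1 + 0.09 − 0.6)/(1.4 − 0.6) = 0.4900/0.8000 = 0.6125
Terminal stock prices: S_uu = 49, S_ud = 21, S_dd = 9
Terminal payoffs (K − S): max(-29, 0) = 0, max(-1, 0) = 0, max(11, 0) = 11
Node u (S = 35): continuation = 1/1.09·[0.6125·0.0000 + 0.3875·0.0000] = 0.0000; exercise value = 0.0000 ≤ continuation, so V_u = 0.0000
Node d (S = 15): continuation = 1/1.09·[0.6125·0.0000 + 0.3875·11.0000] = 3.9106; exercise value = 5.0000 > continuation, so V_d = 5.0000 (exercise)
Node 0 (S = 25): continuation = 1/1.09·[0.6125·0.0000 + 0.3875·5.0000] = 1.7775; exercise value = 0.0000 ≤ continuation, so V_0 = 1.7775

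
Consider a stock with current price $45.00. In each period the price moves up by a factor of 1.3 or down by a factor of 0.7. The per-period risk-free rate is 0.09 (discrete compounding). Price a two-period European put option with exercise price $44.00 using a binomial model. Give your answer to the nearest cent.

$3.43

Risk-neutral probability p = (1 + 0.09 − 0.7)/(1.3 − 0.7) = 0.3900/0.6000 = 0.6500
Terminal stock prices: S_uu = 76.05, S_ud = 40.95, S_dd = 22.05
Terminal payoffs (K − S): max(-32.05, 0) = 0, max(3.05, 0) = 3.05, max(21.95, 0) = 21.95
Node u (S = 58.5): V_u = 1/1.09·[0.6500·0.0000 + 0.3500·3.0500] = 0.9794
Node d (S = 31.5): V_d = 1/1.09·[0.6500·3.0500 + 0.3500·21.9500] = 8.8670
Node 0 (S = 45): V_0 = 1/1.09·[0.6500·0.9794 + 0.3500·8.8670] = 3.4312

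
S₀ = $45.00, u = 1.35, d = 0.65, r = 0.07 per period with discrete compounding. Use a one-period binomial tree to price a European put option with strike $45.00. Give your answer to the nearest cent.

$5.89

Risk-neutral probability p = (1 + 0.07 − 0.65)/(1.35 − 0.65) = 0.4200/0.7000 = 0.6000
Terminal stock prices: S_u = 60.75, S_d = 29.25
Terminal payoffs (K − S): max(-15.75, 0) = 0, max(15.75, 0) = 15.75
Node 0 (S = 45): V_0 = 1/1.07·[0.6000·0.0000 + 0.4000·15.7500] = 5.8879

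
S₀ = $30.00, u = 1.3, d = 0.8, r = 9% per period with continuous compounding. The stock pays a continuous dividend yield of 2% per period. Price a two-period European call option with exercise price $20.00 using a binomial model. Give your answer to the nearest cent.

$12.26

Per-period risk-free factor R = e^0.09 = 1.0942; dividend-adjusted growth = e^(0.09−0.02) = 1.0725.
Risk-neutral probability p = (1.0725 − 0.8)/(1.3 − 0.8) = 0.2725/0.5000 = 0.5450
Terminal stock prices: S_uu = 50.7, S_ud = 31.2, S_dd = 19.2
Terminal payoffs (S − K): max(30.7, 0) = 30.7, max(11.2, 0) = 11.2, max(-0.8, 0) = 0
Node u (S = 39): V_u = e^(−0.09)·[0.5450·30.7000 + 0.4550·11.2000] = 19.9491
Node d (S = 24): V_d = e^(−0.09)·[0.5450·11.2000 + 0.4550·0.0000] = 5.5788
Node 0 (S = 30): V_0 = e^(−0.09)·[0.5450·19.9491 + 0.4550·5.5788] = 12.2566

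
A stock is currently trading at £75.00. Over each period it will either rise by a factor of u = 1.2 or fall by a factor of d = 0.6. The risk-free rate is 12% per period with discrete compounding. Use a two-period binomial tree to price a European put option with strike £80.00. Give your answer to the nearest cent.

£5.54

Risk-neutral probability p = (1 + 0.12 − 0.6)/(1.2 − 0.6) = 0.5200/0.6000 = 0.8667
Terminal stock prices: S_uu = 108, S_ud = 54, S_dd = 27
Terminal payoffs (K − S): max(-28, 0) = 0, max(26, 0) = 26, max(53, 0) = 53
Node u (S = 90): V_u = 1/1.12·[0.8667·0.0000 + 0.1333·26.0000] = 3.0952
Node d (S = 45): V_d = 1/1.12·[0.8667·26.0000 + 0.1333·53.0000] = 26.4286
Node 0 (S = 75): V_0 = 1/1.12·[0.8667·3.0952 + 0.1333·26.4286] = 5.5414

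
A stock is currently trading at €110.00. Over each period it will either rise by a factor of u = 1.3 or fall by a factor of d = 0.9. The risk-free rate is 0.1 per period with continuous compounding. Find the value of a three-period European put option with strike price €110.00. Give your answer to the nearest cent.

Risk-neutral probability p = (e^0.1 − 0.9)/(1.3 − 0.9) = 0.2052/0.4000 = 0.5129
Terminal stock prices: S_uuu = 241.7, S_uud = 167.3, S_udd = 115.8, S_ddd = 80.19
Terminal payoffs (K − S): max(-131.7, 0) = 0, max(-57.31, 0) = 0, max(-5.83, 0) = 0, max(29.81, 0) = 29.81
Node uu (S = 185.9): V_uu = e^(−0.1)·[0.5129·0.0000 + 0.4871·0.0000] = 0.0000
Node ud (S = 128.7): V_ud = e^(−0.1)·[0.5129·0.0000 + 0.4871·0.0000] = 0.0000
Node dd (S = 89.1): V_dd = e^(−0.1)·[0.5129·0.0000 + 0.4871·29.8100] = 13.1379
Node u (S = 143): V_u = e^(−0.1)·[0.5129·0.0000 + 0.4871·0.0000] = 0.0000
Node d (S = 99): V_d = e^(−0.1)·[0.5129·0.0000 + 0.4871·13.1379] = 5.7902
Node 0 (S = 110): V_0 = e^(−0.1)·[0.5129·0.0000 + 0.4871·5.7902] = 2.5518

€2.55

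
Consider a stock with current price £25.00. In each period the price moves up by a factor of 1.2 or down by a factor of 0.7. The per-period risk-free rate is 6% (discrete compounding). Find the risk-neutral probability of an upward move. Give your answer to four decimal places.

p = 0.7200

Risk-neutral probability p = (1 + 0.06 − 0.7)/(1.2 − 0.7) = 0.3600/0.5000 = 0.7200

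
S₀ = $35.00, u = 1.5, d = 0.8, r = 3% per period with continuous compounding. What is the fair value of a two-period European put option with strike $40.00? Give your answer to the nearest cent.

$7.46

Risk-neutral probability p = (e^0.03 − 0.8)/(1.5 − 0.8) = 0.2305/0.7000 = 0.3292
Terminal stock prices: S_uu = 78.75, S_ud = 42, S_dd = 22.4
Terminal payoffs (K − S): max(-38.75, 0) = 0, max(-2, 0) = 0, max(17.6, 0) = 17.6
Node u (S = 52.5): V_u = e^(−0.03)·[0.3292·0.0000 + 0.6708·0.0000] = 0.0000
Node d (S = 28): V_d = e^(−0.03)·[0.3292·0.0000 + 0.6708·17.6000] = 11.4568
Node 0 (S = 35): V_0 = e^(−0.03)·[0.3292·0.0000 + 0.6708·11.4568] = 7.4579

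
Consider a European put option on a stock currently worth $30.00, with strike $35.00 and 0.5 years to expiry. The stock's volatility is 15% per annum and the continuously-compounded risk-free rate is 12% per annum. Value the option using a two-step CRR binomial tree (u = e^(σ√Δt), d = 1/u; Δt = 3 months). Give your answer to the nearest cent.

CRR parameters: u = e^(σ√Δt) = e^(0.15·√0.25) = 1.0779, d = 1/u = 0.9277
Per-period rate: rΔt = 0.12·0.25 = 0.03, so R = e^0.03 = 1.0305
Risk-neutral probability p = (e^0.03 − 0.9277)/(1.0779 − 0.9277) = 0.1027/0.1501 = 0.6841
Terminal stock prices: S_uu = 34.86, S_ud = 30, S_dd = 25.82
Terminal payoffs (K − S): max(0.145, 0) = 0.145, max(5, 0) = 5, max(9.179, 0) = 9.179
Node u (S = 32.34): V_u = e^(−0.03)·[0.6841·0.1450 + 0.3159·5.0000] = 1.6291
Node d (S = 27.83): V_d = e^(−0.03)·[0.6841·5.0000 + 0.3159·9.1788] = 6.1333
Node 0 (S = 30): V_0 = e^(−0.03)·[0.6841·1.6291 + 0.3159·6.1333] = 2.9618

$2.96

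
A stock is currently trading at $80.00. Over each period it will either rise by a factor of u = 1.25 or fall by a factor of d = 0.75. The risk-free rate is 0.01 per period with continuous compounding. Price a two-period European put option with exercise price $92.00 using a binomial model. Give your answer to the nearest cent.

Risk-neutral probability p = (e^0.01 − 0.75)/(1.25 − 0.75) = 0.2601/0.5000 = 0.5201
Terminal stock prices: S_uu = 125, S_ud = 75, S_dd = 45
Terminal payoffs (K − S): max(-33, 0) = 0, max(17, 0) = 17, max(47, 0) = 47
Node u (S = 100): V_u = e^(−0.01)·[0.5201·0.0000 + 0.4799·17.0000] = 8.0771
Node d (S = 60): V_d = e^(−0.01)·[0.5201·17.0000 + 0.4799·47.0000] = 31.0846
Node 0 (S = 80): V_0 = e^(−0.01)·[0.5201·8.0771 + 0.4799·31.0846] = 18.9282

$18.93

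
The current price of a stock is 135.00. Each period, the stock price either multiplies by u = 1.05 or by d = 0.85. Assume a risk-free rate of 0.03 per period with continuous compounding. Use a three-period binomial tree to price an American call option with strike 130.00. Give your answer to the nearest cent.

17.64

Risk-neutral probability p = (e^0.03 − 0.85)/(1.05 − 0.85) = 0.1805/0.2000 = 0.9023
Terminal stock prices: S_uuu = 156.3, S_uud = 126.5, S_udd = 102.4, S_ddd = 82.91
Terminal payoffs (S − K): max(26.28, 0) = 26.28, max(-3.488, 0) = 0, max(-27.59, 0) = 0, max(-47.09, 0) = 0
Node uu (S = 148.8): continuation = e^(−0.03)·[0.9023·26.2794 + 0.0977·0.0000] = 23.0104; exercise value = 18.8375 ≤ continuation, so V_uu = 23.0104
Node ud (S = 120.5): continuation = e^(−0.03)·[0.9023·0.0000 + 0.0977·0.0000] = 0.0000; exercise value = 0.0000 ≤ continuation, so V_ud = 0.0000
Node dd (S = 97.54): continuation = e^(−0.03)·[0.9023·0.0000 + 0.0977·0.0000] = 0.0000; exercise value = 0.0000 ≤ continuation, so V_dd = 0.0000
Node u (S = 141.8): continuation = e^(−0.03)·[0.9023·23.0104 + 0.0977·0.0000] = 20.1480; exercise value = 11.7500 ≤ continuation, so V_u = 20.1480
Node d (S = 114.8): continuation = e^(−0.03)·[0.9023·0.0000 + 0.0977·0.0000] = 0.0000; exercise value = 0.0000 ≤ continuation, so V_d = 0.0000
Node 0 (S = 135): continuation = e^(−0.03)·[0.9023·20.1480 + 0.0977·0.0000] = 17.6418; exercise value = 5.0000 ≤ continuation, so V_0 = 17.6418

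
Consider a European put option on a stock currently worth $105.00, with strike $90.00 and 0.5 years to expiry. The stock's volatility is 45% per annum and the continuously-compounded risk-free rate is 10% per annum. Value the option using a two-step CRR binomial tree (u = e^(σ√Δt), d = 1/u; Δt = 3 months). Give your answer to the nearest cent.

$5.49

CRR parameters: u = e^(σ√Δt) = e^(0.45·√0.25) = 1.2523, d = 1/u = 0.7985
Per-period rate: rΔt = 0.1·0.25 = 0.025, so R = e^0.025 = 1.0253
Risk-neutral probability p = (e^0.025 − 0.7985)/(1.2523 − 0.7985) = 0.2268/0.4538 = 0.4998
Terminal stock prices: S_uu = 164.7, S_ud = 105, S_dd = 66.95
Terminal payoffs (K − S): max(-74.67, 0) = 0, max(-15, 0) = 0, max(23.05, 0) = 23.05
Node u (S = 131.5): V_u = e^(−0.025)·[0.4998·0.0000 + 0.5002·0.0000] = 0.0000
Node d (S = 83.84): V_d = e^(−0.025)·[0.4998·0.0000 + 0.5002·23.0490] = 11.2451
Node 0 (S = 105): V_0 = e^(−0.025)·[0.4998·0.0000 + 0.5002·11.2451] = 5.4863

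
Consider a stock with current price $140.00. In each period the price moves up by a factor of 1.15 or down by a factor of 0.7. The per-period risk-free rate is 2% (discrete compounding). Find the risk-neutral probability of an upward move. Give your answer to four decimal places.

Risk-neutral probability p = (1 + 0.02 − 0.7)/(1.15 − 0.7) = 0.3200/0.4500 = 0.7111

p = 0.7111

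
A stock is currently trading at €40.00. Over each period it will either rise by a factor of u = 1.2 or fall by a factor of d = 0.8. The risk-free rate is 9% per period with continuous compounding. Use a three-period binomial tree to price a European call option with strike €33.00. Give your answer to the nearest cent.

Risk-neutral probability p = (e^0.09 − 0.8)/(1.2 − 0.8) = 0.2942/0.4000 = 0.7354
Terminal stock prices: S_uuu = 69.12, S_uud = 46.08, S_udd = 30.72, S_ddd = 20.48
Terminal payoffs (S − K): max(36.12, 0) = 36.12, max(13.08, 0) = 13.08, max(-2.28, 0) = 0, max(-12.52, 0) = 0
Node uu (S = 57.6): V_uu = e^(−0.09)·[0.7354·36.1200 + 0.2646·13.0800] = 27.4403
Node ud (S = 38.4): V_ud = e^(−0.09)·[0.7354·13.0800 + 0.2646·0.0000] = 8.7916
Node dd (S = 25.6): V_dd = e^(−0.09)·[0.7354·0.0000 + 0.2646·0.0000] = 0.0000
Node u (S = 48): V_u = e^(−0.09)·[0.7354·27.4403 + 0.2646·8.7916] = 20.5694
Node d (S = 32): V_d = e^(−0.09)·[0.7354·8.7916 + 0.2646·0.0000] = 5.9091
Node 0 (S = 40): V_0 = e^(−0.09)·[0.7354·20.5694 + 0.2646·5.9091] = 15.2542

€15.25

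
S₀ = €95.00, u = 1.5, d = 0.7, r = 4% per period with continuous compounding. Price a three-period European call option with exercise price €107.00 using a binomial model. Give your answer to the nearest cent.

€26.46

Risk-neutral probability p = (e^0.04 − 0.7)/(1.5 − 0.7) = 0.3408/0.8000 = 0.4260
Terminal stock prices: S_uuu = 320.6, S_uud = 149.6, S_udd = 69.82, S_ddd = 32.58
Terminal payoffs (S − K): max(213.6, 0) = 213.6, max(42.62, 0) = 42.62, max(-37.18, 0) = 0, max(-74.42, 0) = 0
Node uu (S = 213.8): V_uu = e^(−0.04)·[0.4260·213.6250 + 0.5740·42.6250] = 110.9455
Node ud (S = 99.75): V_ud = e^(−0.04)·[0.4260·42.6250 + 0.5740·0.0000] = 17.4468
Node dd (S = 46.55): V_dd = e^(−0.04)·[0.4260·0.0000 + 0.5740·0.0000] = 0.0000
Node u (S = 142.5): V_u = e^(−0.04)·[0.4260·110.9455 + 0.5740·17.4468] = 55.0326
Node d (S = 66.5): V_d = e^(−0.04)·[0.4260·17.4468 + 0.5740·0.0000] = 7.1411
Node 0 (S = 95): V_0 = e^(−0.04)·[0.4260·55.0326 + 0.5740·7.1411] = 26.4635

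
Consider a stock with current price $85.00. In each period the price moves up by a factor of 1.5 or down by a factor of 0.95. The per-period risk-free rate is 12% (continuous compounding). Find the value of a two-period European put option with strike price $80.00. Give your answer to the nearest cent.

$1.19

Risk-neutral probability p = (e^0.12 − 0.95)/(1.5 − 0.95) = 0.1775/0.5500 = 0.3227
Terminal stock prices: S_uu = 191.2, S_ud = 121.1, S_dd = 76.71
Terminal payoffs (K − S): max(-111.2, 0) = 0, max(-41.12, 0) = 0, max(3.288, 0) = 3.288
Node u (S = 127.5): V_u = e^(−0.12)·[0.3227·0.0000 + 0.6773·0.0000] = 0.0000
Node d (S = 80.75): V_d = e^(−0.12)·[0.3227·0.0000 + 0.6773·3.2875] = 1.9748
Node 0 (S = 85): V_0 = e^(−0.12)·[0.3227·0.0000 + 0.6773·1.9748] = 1.1862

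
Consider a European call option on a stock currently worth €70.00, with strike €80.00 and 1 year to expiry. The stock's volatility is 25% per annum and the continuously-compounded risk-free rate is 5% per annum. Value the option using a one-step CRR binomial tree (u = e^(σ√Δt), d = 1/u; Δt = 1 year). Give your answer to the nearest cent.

CRR parameters: u = e^(σ√Δt) = e^(0.25·√1) = 1.2840, d = 1/u = 0.7788
Per-period rate: rΔt = 0.05·1 = 0.05, so R = e^0.05 = 1.0513
Risk-neutral probability p = (e^0.05 − 0.7788)/(1.2840 − 0.7788) = 0.2725/0.5052 = 0.5393
Terminal stock prices: S_u = 89.88, S_d = 54.52
Terminal payoffs (S − K): max(9.882, 0) = 9.882, max(-25.48, 0) = 0
Node 0 (S = 70): V_0 = e^(−0.05)·[0.5393·9.8818 + 0.4607·0.0000] = 5.0694

€5.07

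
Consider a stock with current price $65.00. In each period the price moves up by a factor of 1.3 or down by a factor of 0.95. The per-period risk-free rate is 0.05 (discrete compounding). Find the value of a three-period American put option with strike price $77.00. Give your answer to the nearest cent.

Risk-neutral probability p = (1 + 0.05 − 0.95)/(1.3 − 0.95) = 0.1000/0.3500 = 0.2857
Terminal stock prices: S_uuu = 142.8, S_uud = 104.4, S_udd = 76.26, S_ddd = 55.73
Terminal payoffs (K − S): max(-65.81, 0) = 0, max(-27.36, 0) = 0, max(0.7387, 0) = 0.7387, max(21.27, 0) = 21.27
Node uu (S = 109.9): continuation = 1/1.05·[0.2857·0.0000 + 0.7143·0.0000] = 0.0000; exercise value = 0.0000 ≤ continuation, so V_uu = 0.0000
Node ud (S = 80.27): continuation = 1/1.05·[0.2857·0.0000 + 0.7143·0.7387] = 0.5026; exercise value = 0.0000 ≤ continuation, so V_ud = 0.5026
Node dd (S = 58.66): continuation = 1/1.05·[0.2857·0.7387 + 0.7143·21.2706] = 14.6708; exercise value = 18.3375 > continuation, so V_dd = 18.3375 (exercise)
Node u (S = 84.5): continuation = 1/1.05·[0.2857·0.0000 + 0.7143·0.5026] = 0.3419; exercise value = 0.0000 ≤ continuation, so V_u = 0.3419
Node d (S = 61.75): continuation = 1/1.05·[0.2857·0.5026 + 0.7143·18.3375] = 12.6112; exercise value = 15.2500 > continuation, so V_d = 15.2500 (exercise)
Node 0 (S = 65): continuation = 1/1.05·[0.2857·0.3419 + 0.7143·15.2500] = 10.4672; exercise value = 12.0000 > continuation, so V_0 = 12.0000 (exercise)

$12.00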